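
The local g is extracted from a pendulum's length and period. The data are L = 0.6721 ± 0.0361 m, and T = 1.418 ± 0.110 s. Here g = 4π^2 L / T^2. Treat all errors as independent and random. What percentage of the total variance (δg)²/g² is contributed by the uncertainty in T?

(δg/g)² = (1·δL/L)² + (-2·δT/T)²
  L term: (1×0.0537)² = 0.00289
  T term: (-2×0.0776)² = 0.0241
Total = 0.0270. Share from T = 0.0241/0.0270 = 0.893.

89.3%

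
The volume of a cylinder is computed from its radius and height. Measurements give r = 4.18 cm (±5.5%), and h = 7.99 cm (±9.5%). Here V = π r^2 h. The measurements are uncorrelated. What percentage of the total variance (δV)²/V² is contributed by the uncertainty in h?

(δV/V)² = (2·δr/r)² + (1·δh/h)²
  r term: (2×0.0550)² = 0.0121
  h term: (1×0.0950)² = 0.00903
Total = 0.0211. Share from h = 0.00903/0.0211 = 0.427.

42.7%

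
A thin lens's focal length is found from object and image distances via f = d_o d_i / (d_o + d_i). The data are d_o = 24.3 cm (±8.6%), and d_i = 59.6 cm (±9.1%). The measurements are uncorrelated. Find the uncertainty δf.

1.15 cm

∂f/∂d_o = (d_i/(d_o+d_i))² = 0.505;  ∂f/∂d_i = (d_o/(d_o+d_i))² = 0.0839
δf = √((∂f/∂d_o · δd_o)² + (∂f/∂d_i · δd_i)²) = √(1.11 + 0.207) = 1.15 cm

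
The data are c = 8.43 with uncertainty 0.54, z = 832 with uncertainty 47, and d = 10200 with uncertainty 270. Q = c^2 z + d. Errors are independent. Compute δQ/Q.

Let p = c^2·z = 59100. δp/p = √((2·δc/c)² + (1·δz/z)²) = √(0.0164 + 0.00319) = 0.140, so δp = 8280.
Q = p + d: δQ = √(δp² + δd²) = √(6.85e+07 + 72900) = 8280
Q = 69300, so δQ/Q = 8280/69300 = 0.119.

0.119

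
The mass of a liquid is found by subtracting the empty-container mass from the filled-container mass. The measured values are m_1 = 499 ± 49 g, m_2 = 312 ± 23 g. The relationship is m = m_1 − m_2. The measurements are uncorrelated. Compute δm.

54.1 g

Absolute uncertainties add in quadrature for a linear combination:
  (δm_1)² = 2400;  (δm_2)² = 529
δm = √(2930) = 54.1 g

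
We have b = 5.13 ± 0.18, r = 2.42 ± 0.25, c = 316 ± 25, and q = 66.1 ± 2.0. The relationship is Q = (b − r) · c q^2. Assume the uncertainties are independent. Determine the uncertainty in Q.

Let u = b − r = 2.71. δu = √(δb² + δr²) = √(0.0324 + 0.0625) = 0.308, so δu/u = 0.114.
Q is then a monomial in u, c, q:
δQ/Q = √((δu/u)² + (1·δc/c)² + (2·δq/q)²) = √(0.0129 + 0.00626 + 0.00366) = 0.151
Q = 3.74e+06, so δQ = 0.151 × 3.74e+06 = 5.66e+05.

5.66e+05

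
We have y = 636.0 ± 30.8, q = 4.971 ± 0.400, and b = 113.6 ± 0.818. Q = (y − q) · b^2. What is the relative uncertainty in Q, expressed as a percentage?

Let u = y − q = 631.0. δu = √(δy² + δq²) = √(949 + 0.160) = 30.8, so δu/u = 0.0488.
Q is then a monomial in u, b:
δQ/Q = √((δu/u)² + (2·δb/b)²) = √(0.00238 + 0.000207) = 0.0509

5.09%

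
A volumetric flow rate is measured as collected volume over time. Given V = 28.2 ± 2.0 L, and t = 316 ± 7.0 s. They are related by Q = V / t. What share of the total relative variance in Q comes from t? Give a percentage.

8.89%

(δQ/Q)² = (1·δV/V)² + (-1·δt/t)²
  V term: (1×0.0709)² = 0.00503
  t term: (-1×0.0222)² = 0.000491
Total = 0.00552. Share from t = 0.000491/0.00552 = 0.0889.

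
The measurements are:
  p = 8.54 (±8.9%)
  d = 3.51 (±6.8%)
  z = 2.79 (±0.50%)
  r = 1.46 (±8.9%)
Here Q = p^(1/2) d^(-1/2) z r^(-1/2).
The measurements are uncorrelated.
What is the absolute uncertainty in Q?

Products/powers → add relative errors in quadrature, weighted by exponent:
  (½·δp/p)² = (0.5×0.0890)² = 0.00198;  (−½·δd/d)² = (-0.5×0.0680)² = 0.00116;  (1·δz/z)² = (1×0.00500)² = 2.5e-05;  (−½·δr/r)² = (-0.5×0.0890)² = 0.00198
δQ/Q = √(0.00514) = 0.0717
Q = 3.60, so δQ = 0.0717 × 3.60 = 0.258.

0.258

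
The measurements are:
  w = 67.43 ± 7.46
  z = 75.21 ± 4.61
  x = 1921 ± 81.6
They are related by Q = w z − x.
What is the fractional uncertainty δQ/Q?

Let p = w·z = 5071. δp/p = √((1·δw/w)² + (1·δz/z)²) = √(0.0122 + 0.00376) = 0.126, so δp = 641.
Q = p − x: δQ = √(δp² + δx²) = √(4.11e+05 + 6660) = 647
Q = 3150, so δQ/Q = 647/3150 = 0.205.

0.205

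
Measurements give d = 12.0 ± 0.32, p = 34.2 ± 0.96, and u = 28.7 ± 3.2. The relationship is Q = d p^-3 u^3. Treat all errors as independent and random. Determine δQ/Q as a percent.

34.6%

For a monomial Q ∝ d, p^-3, u^3, fractional errors add in quadrature:
  (1·δd/d)² = (1×0.0267)² = 0.000711;  (-3·δp/p)² = (-3×0.0281)² = 0.00709;  (3·δu/u)² = (3×0.111)² = 0.112
δQ/Q = √(0.120) = 0.346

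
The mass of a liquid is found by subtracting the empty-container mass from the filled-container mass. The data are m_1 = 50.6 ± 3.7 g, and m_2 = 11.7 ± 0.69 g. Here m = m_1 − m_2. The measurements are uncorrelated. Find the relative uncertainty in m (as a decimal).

m is a linear combination, so absolute uncertainties add in quadrature:
  (δm_1)² = 13.7;  (δm_2)² = 0.476
δm = √(14.2) = 3.76 g
m = 38.9 g, so δm/m = 3.76/38.9 = 0.0968.

0.0968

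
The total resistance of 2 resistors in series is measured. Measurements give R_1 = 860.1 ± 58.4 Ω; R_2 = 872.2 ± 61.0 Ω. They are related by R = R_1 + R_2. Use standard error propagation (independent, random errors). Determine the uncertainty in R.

Each term contributes (cᵢ δxᵢ)² to (δR)²:
  (δR_1)² = 3410;  (δR_2)² = 3720
δR = √(7130) = 84.4 Ω

84.4 Ω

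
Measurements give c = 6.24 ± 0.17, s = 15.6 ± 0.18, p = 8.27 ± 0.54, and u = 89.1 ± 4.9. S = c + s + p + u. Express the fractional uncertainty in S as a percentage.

4.14%

Each term contributes (cᵢ δxᵢ)² to (δS)²:
  (δc)² = 0.0289;  (δs)² = 0.0324;  (δp)² = 0.292;  (δu)² = 24.0
δS = √(24.4) = 4.94
S = 119, so δS/S = 4.94/119 = 0.0414.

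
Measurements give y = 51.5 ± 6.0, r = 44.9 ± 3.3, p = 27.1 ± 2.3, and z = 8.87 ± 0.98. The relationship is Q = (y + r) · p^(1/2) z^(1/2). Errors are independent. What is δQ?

149

Let u = y + r = 96.4. δu = √(δy² + δr²) = √(36.0 + 10.9) = 6.85, so δu/u = 0.0710.
Q is then a monomial in u, p, z:
δQ/Q = √((δu/u)² + (½·δp/p)² + (½·δz/z)²) = √(0.00505 + 0.00180 + 0.00305) = 0.0995
Q = 1490, so δQ = 0.0995 × 1490 = 149.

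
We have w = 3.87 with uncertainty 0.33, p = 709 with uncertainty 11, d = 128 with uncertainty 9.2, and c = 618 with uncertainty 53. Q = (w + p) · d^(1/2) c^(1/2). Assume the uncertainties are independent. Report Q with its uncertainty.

Let u = w + p = 713. δu = √(δw² + δp²) = √(0.109 + 121) = 11.0, so δu/u = 0.0154.
Q is then a monomial in u, d, c:
δQ/Q = √((δu/u)² + (½·δd/d)² + (½·δc/c)²) = √(0.000238 + 0.00129 + 0.00184) = 0.0580
Q = 2e+05, so δQ = 0.0580 × 2e+05 = 11600.

(2.00 ± 0.116) × 10^5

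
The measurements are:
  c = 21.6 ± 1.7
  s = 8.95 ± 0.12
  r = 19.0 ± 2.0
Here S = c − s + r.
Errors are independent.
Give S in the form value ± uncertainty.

31.7 ± 2.63

Sums and differences: (δS)² = Σ (cᵢ δxᵢ)².
  (δc)² = 2.89;  (δs)² = 0.0144;  (δr)² = 4.00
δS = √(6.90) = 2.63
S = 31.7.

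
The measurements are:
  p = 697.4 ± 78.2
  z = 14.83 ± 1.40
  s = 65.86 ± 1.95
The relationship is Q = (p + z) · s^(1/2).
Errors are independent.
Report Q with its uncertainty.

Let u = p + z = 712.2. δu = √(δp² + δz²) = √(6120 + 1.96) = 78.2, so δu/u = 0.110.
Q is then a monomial in u, s:
δQ/Q = √((δu/u)² + (½·δs/s)²) = √(0.0121 + 0.000219) = 0.111
Q = 5780, so δQ = 0.111 × 5780 = 640.

5780 ± 640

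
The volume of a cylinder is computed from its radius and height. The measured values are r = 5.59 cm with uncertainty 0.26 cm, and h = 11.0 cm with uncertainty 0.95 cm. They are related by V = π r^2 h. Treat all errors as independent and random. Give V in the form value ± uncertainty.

Since V is a product/quotient, work with relative uncertainties:
  (2·δr/r)² = (2×0.0465)² = 0.00865;  (1·δh/h)² = (1×0.0864)² = 0.00746
δV/V = √(0.0161) = 0.127
V = 1080 cm^3, so δV = 0.127 × 1080 = 137 cm^3.

1080 ± 137 cm^3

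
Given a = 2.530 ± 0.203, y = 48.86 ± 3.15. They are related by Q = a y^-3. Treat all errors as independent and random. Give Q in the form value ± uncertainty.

For a monomial Q ∝ a, y^-3, fractional errors add in quadrature:
  (1·δa/a)² = (1×0.0802)² = 0.00644;  (-3·δy/y)² = (-3×0.0645)² = 0.0374
δQ/Q = √(0.0438) = 0.209
Q = 2.169e-05, so δQ = 0.209 × 2.169e-05 = 4.54e-06.

(2.169 ± 0.454) × 10^-5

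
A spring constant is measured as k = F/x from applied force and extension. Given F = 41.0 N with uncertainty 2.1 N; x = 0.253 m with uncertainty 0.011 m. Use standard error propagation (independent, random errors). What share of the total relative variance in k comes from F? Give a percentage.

(δk/k)² = (1·δF/F)² + (-1·δx/x)²
  F term: (1×0.0512)² = 0.00262
  x term: (-1×0.0435)² = 0.00189
Total = 0.00451. Share from F = 0.00262/0.00451 = 0.581.

58.1%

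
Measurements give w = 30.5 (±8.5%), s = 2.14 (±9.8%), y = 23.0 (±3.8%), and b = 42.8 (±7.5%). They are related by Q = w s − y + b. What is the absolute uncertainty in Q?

Let p = w·s = 65.3. δp/p = √((1·δw/w)² + (1·δs/s)²) = √(0.00723 + 0.00960) = 0.130, so δp = 8.47.
Q = p − y + b: δQ = √(δp² + δy² + δb²) = √(71.7 + 0.764 + 10.3) = 9.10

9.10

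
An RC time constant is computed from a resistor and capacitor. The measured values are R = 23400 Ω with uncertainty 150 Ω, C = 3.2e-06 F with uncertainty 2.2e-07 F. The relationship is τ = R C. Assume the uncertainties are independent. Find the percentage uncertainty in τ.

6.90%

Each factor contributes (exponent × relative error)² to (δτ/τ)²:
  (1·δR/R)² = (1×0.00641)² = 4.11e-05;  (1·δC/C)² = (1×0.0688)² = 0.00473
δτ/τ = √(0.00477) = 0.0690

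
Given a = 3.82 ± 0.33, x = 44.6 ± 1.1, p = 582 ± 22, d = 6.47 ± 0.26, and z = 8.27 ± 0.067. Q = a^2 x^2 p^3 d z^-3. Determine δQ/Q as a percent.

21.8%

Products/powers → add relative errors in quadrature, weighted by exponent:
  (2·δa/a)² = (2×0.0864)² = 0.0299;  (2·δx/x)² = (2×0.0247)² = 0.00243;  (3·δp/p)² = (3×0.0378)² = 0.0129;  (1·δd/d)² = (1×0.0402)² = 0.00161;  (-3·δz/z)² = (-3×0.00810)² = 0.000591
δQ/Q = √(0.0473) = 0.218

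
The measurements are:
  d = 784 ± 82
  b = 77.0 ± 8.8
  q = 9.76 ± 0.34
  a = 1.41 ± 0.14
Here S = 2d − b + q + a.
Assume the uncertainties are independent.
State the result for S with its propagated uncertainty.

Each term contributes (cᵢ δxᵢ)² to (δS)²:
  (2·δd)² = 26900;  (δb)² = 77.4;  (δq)² = 0.116;  (δa)² = 0.0196
δS = √(27000) = 164
S = 1500.

1500 ± 164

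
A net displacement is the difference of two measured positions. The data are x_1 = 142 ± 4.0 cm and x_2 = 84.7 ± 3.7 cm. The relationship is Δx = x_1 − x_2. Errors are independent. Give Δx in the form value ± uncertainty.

For a sum/difference, combine absolute errors in quadrature:
  (δx_1)² = 16.0;  (δx_2)² = 13.7
δΔx = √(29.7) = 5.45 cm
Δx = 57.3 cm.

57.3 ± 5.45 cm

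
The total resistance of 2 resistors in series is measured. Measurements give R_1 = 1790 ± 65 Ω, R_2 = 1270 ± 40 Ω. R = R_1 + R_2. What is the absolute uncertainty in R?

76.3 Ω

For a sum/difference, combine absolute errors in quadrature:
  (δR_1)² = 4220;  (δR_2)² = 1600
δR = √(5820) = 76.3 Ω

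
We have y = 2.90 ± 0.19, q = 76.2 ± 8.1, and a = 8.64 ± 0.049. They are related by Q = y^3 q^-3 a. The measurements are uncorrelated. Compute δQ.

0.000178

Q is a product of powers, so relative uncertainties combine in quadrature:
  (3·δy/y)² = (3×0.0655)² = 0.0386;  (-3·δq/q)² = (-3×0.106)² = 0.102;  (1·δa/a)² = (1×0.00567)² = 3.22e-05
δQ/Q = √(0.140) = 0.375
Q = 0.000476, so δQ = 0.375 × 0.000476 = 0.000178.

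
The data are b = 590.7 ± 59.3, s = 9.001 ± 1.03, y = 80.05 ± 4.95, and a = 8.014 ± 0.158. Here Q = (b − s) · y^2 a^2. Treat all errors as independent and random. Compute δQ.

Let u = b − s = 581.7. δu = √(δb² + δs²) = √(3520 + 1.06) = 59.3, so δu/u = 0.102.
Q is then a monomial in u, y, a:
δQ/Q = √((δu/u)² + (2·δy/y)² + (2·δa/a)²) = √(0.0104 + 0.0153 + 0.00155) = 0.165
Q = 2.394e+08, so δQ = 0.165 × 2.394e+08 = 3.95e+07.

3.95e+07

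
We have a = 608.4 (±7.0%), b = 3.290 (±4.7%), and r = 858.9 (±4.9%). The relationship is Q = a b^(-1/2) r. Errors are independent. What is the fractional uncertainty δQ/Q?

Each factor contributes (exponent × relative error)² to (δQ/Q)²:
  (1·δa/a)² = (1×0.0700)² = 0.00490;  (−½·δb/b)² = (-0.5×0.0470)² = 0.000552;  (1·δr/r)² = (1×0.0490)² = 0.00240
δQ/Q = √(0.00785) = 0.0886

0.0886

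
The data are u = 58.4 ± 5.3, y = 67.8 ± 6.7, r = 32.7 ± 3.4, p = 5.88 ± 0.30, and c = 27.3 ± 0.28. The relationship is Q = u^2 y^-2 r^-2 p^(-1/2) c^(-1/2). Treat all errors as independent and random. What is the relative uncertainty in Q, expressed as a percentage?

34.0%

For a monomial Q ∝ u^2, y^-2, r^-2, p^(-1/2), c^(-1/2), fractional errors add in quadrature:
  (2·δu/u)² = (2×0.0908)² = 0.0329;  (-2·δy/y)² = (-2×0.0988)² = 0.0391;  (-2·δr/r)² = (-2×0.104)² = 0.0432;  (−½·δp/p)² = (-0.5×0.0510)² = 0.000651;  (−½·δc/c)² = (-0.5×0.0103)² = 2.63e-05
δQ/Q = √(0.116) = 0.340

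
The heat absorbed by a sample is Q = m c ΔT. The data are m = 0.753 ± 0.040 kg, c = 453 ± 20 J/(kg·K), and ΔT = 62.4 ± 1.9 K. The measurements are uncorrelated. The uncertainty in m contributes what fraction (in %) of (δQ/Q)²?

49.5%

(δQ/Q)² = (1·δm/m)² + (1·δc/c)² + (1·δΔT/ΔT)²
  m term: (1×0.0531)² = 0.00282
  c term: (1×0.0442)² = 0.00195
  ΔT term: (1×0.0304)² = 0.000927
Total = 0.00570. Share from m = 0.00282/0.00570 = 0.495.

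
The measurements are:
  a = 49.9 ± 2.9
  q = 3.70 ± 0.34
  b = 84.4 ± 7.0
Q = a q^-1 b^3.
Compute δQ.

Since Q is a product/quotient, work with relative uncertainties:
  (1·δa/a)² = (1×0.0581)² = 0.00338;  (-1·δq/q)² = (-1×0.0919)² = 0.00844;  (3·δb/b)² = (3×0.0829)² = 0.0619
δQ/Q = √(0.0737) = 0.272
Q = 8.11e+06, so δQ = 0.272 × 8.11e+06 = 2.2e+06.

2.2e+06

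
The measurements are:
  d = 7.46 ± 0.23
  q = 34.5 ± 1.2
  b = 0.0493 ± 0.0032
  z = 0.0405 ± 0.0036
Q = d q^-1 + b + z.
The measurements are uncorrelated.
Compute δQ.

0.0111

Let p = d·q^-1 = 0.216. δp/p = √((1·δd/d)² + (-1·δq/q)²) = √(0.000951 + 0.00121) = 0.0465, so δp = 0.0101.
Q = p + b + z: δQ = √(δp² + δb² + δz²) = √(0.000101 + 1.02e-05 + 1.3e-05) = 0.0111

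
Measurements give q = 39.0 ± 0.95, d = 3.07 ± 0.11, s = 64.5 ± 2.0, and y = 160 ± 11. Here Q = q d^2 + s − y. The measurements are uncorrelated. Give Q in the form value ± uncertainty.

272 ± 30.0

Let p = q·d^2 = 368. δp/p = √((1·δq/q)² + (2·δd/d)²) = √(0.000593 + 0.00514) = 0.0757, so δp = 27.8.
Q = p + s − y: δQ = √(δp² + δs² + δy²) = √(774 + 4.00 + 121) = 30.0
Q = 272.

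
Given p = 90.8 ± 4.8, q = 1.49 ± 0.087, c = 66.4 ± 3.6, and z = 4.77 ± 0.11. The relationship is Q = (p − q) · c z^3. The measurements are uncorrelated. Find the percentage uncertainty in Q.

10.3%

Let u = p − q = 89.3. δu = √(δp² + δq²) = √(23.0 + 0.00757) = 4.80, so δu/u = 0.0538.
Q is then a monomial in u, c, z:
δQ/Q = √((δu/u)² + (1·δc/c)² + (3·δz/z)²) = √(0.00289 + 0.00294 + 0.00479) = 0.103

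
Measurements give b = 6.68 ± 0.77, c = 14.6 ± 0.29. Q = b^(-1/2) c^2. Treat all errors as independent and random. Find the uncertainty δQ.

5.77

Since Q is a product/quotient, work with relative uncertainties:
  (−½·δb/b)² = (-0.5×0.115)² = 0.00332;  (2·δc/c)² = (2×0.0199)² = 0.00158
δQ/Q = √(0.00490) = 0.0700
Q = 82.5, so δQ = 0.0700 × 82.5 = 5.77.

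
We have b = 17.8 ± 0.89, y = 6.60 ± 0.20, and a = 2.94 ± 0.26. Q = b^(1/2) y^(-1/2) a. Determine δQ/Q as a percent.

Q is a product of powers, so relative uncertainties combine in quadrature:
  (½·δb/b)² = (0.5×0.0500)² = 0.000625;  (−½·δy/y)² = (-0.5×0.0303)² = 0.000230;  (1·δa/a)² = (1×0.0884)² = 0.00782
δQ/Q = √(0.00868) = 0.0931

9.31%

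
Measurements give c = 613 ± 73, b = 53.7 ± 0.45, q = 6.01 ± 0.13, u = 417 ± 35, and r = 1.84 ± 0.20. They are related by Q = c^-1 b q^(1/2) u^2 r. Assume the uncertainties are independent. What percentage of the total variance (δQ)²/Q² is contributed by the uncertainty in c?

26.1%

(δQ/Q)² = (-1·δc/c)² + (1·δb/b)² + (½·δq/q)² + (2·δu/u)² + (1·δr/r)²
  c term: (-1×0.119)² = 0.0142
  b term: (1×0.00838)² = 7.02e-05
  q term: (0.5×0.0216)² = 0.000117
  u term: (2×0.0839)² = 0.0282
  r term: (1×0.109)² = 0.0118
Total = 0.0544. Share from c = 0.0142/0.0544 = 0.261.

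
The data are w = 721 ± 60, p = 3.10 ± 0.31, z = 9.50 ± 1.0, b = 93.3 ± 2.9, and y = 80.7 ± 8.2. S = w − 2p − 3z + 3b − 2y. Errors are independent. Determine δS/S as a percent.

Absolute uncertainties add in quadrature for a linear combination:
  (δw)² = 3600;  (2·δp)² = 0.384;  (3·δz)² = 9.00;  (3·δb)² = 75.7;  (2·δy)² = 269
δS = √(3950) = 62.9
S = 805, so δS/S = 62.9/805 = 0.0781.

7.81%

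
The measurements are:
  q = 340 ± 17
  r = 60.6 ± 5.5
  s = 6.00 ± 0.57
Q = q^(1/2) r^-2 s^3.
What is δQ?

0.367

For a monomial Q ∝ q^(1/2), r^-2, s^3, fractional errors add in quadrature:
  (½·δq/q)² = (0.5×0.0500)² = 0.000625;  (-2·δr/r)² = (-2×0.0908)² = 0.0329;  (3·δs/s)² = (3×0.0950)² = 0.0812
δQ/Q = √(0.115) = 0.339
Q = 1.08, so δQ = 0.339 × 1.08 = 0.367.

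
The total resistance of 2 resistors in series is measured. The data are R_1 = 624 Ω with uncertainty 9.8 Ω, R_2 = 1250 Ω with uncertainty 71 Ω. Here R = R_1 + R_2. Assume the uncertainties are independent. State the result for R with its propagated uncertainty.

1870 ± 71.7 Ω

R is a linear combination, so absolute uncertainties add in quadrature:
  (δR_1)² = 96.0;  (δR_2)² = 5040
δR = √(5140) = 71.7 Ω
R = 1870 Ω.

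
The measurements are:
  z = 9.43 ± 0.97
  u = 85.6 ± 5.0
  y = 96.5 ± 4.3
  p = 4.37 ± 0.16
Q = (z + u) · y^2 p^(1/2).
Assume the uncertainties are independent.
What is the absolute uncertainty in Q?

Let w = z + u = 95.0. δw = √(δz² + δu²) = √(0.941 + 25.0) = 5.09, so δw/w = 0.0536.
Q is then a monomial in w, y, p:
δQ/Q = √((δw/w)² + (2·δy/y)² + (½·δp/p)²) = √(0.00287 + 0.00794 + 0.000335) = 0.106
Q = 1.85e+06, so δQ = 0.106 × 1.85e+06 = 1.95e+05.

1.95e+05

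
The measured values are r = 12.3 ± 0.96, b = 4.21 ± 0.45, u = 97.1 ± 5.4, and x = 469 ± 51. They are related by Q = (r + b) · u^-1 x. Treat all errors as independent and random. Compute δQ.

Let w = r + b = 16.5. δw = √(δr² + δb²) = √(0.922 + 0.203) = 1.06, so δw/w = 0.0642.
Q is then a monomial in w, u, x:
δQ/Q = √((δw/w)² + (-1·δu/u)² + (1·δx/x)²) = √(0.00412 + 0.00309 + 0.0118) = 0.138
Q = 79.7, so δQ = 0.138 × 79.7 = 11.0.

11.0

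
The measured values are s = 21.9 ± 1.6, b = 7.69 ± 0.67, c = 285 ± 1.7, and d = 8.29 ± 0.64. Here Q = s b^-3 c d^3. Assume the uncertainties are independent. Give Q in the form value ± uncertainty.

7820 ± 2790

Since Q is a product/quotient, work with relative uncertainties:
  (1·δs/s)² = (1×0.0731)² = 0.00534;  (-3·δb/b)² = (-3×0.0871)² = 0.0683;  (1·δc/c)² = (1×0.00596)² = 3.56e-05;  (3·δd/d)² = (3×0.0772)² = 0.0536
δQ/Q = √(0.127) = 0.357
Q = 7820, so δQ = 0.357 × 7820 = 2790.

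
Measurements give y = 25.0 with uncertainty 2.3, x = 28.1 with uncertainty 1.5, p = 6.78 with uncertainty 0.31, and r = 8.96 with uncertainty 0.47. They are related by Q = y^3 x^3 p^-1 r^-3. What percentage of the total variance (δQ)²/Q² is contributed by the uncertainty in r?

(δQ/Q)² = (3·δy/y)² + (3·δx/x)² + (-1·δp/p)² + (-3·δr/r)²
  y term: (3×0.0920)² = 0.0762
  x term: (3×0.0534)² = 0.0256
  p term: (-1×0.0457)² = 0.00209
  r term: (-3×0.0525)² = 0.0248
Total = 0.129. Share from r = 0.0248/0.129 = 0.192.

19.2%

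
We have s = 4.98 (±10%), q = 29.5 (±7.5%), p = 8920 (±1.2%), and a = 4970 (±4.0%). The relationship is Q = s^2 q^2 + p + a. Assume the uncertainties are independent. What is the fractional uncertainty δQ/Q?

0.152

Let w = s^2·q^2 = 21600. δw/w = √((2·δs/s)² + (2·δq/q)²) = √(0.0400 + 0.0225) = 0.250, so δw = 5400.
Q = w + p + a: δQ = √(δw² + δp² + δa²) = √(2.91e+07 + 11500 + 39500) = 5400
Q = 35500, so δQ/Q = 5400/35500 = 0.152.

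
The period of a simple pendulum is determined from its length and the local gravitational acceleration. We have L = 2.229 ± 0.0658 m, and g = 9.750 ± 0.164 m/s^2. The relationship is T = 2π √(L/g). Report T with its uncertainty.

3.004 ± 0.0510 s

Relative error in a monomial: (δT/T)² = Σ (nᵢ · δxᵢ/xᵢ)².
  (½·δL/L)² = (0.5×0.0295)² = 0.000218;  (−½·δg/g)² = (-0.5×0.0168)² = 7.07e-05
δT/T = √(0.000289) = 0.0170
T = 3.004 s, so δT = 0.0170 × 3.004 = 0.0510 s.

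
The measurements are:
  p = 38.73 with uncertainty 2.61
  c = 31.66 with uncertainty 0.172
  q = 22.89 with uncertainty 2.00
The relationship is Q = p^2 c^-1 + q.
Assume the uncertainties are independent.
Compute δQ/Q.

0.0953

Let w = p^2·c^-1 = 47.38. δw/w = √((2·δp/p)² + (-1·δc/c)²) = √(0.0182 + 2.95e-05) = 0.135, so δw = 6.39.
Q = w + q: δQ = √(δw² + δq²) = √(40.8 + 4.00) = 6.70
Q = 70.27, so δQ/Q = 6.70/70.27 = 0.0953.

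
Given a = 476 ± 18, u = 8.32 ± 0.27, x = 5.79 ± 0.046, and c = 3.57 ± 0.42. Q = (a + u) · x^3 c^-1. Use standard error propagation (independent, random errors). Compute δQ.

3310

Let w = a + u = 484. δw = √(δa² + δu²) = √(324 + 0.0729) = 18.0, so δw/w = 0.0372.
Q is then a monomial in w, x, c:
δQ/Q = √((δw/w)² + (3·δx/x)² + (-1·δc/c)²) = √(0.00138 + 0.000568 + 0.0138) = 0.126
Q = 26300, so δQ = 0.126 × 26300 = 3310.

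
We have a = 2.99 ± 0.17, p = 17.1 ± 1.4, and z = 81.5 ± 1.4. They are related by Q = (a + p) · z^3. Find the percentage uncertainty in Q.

8.71%

Let u = a + p = 20.1. δu = √(δa² + δp²) = √(0.0289 + 1.96) = 1.41, so δu/u = 0.0702.
Q is then a monomial in u, z:
δQ/Q = √((δu/u)² + (3·δz/z)²) = √(0.00493 + 0.00266) = 0.0871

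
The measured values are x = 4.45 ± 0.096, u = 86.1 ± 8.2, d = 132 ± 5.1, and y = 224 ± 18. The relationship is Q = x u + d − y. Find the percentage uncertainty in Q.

Let p = x·u = 383. δp/p = √((1·δx/x)² + (1·δu/u)²) = √(0.000465 + 0.00907) = 0.0977, so δp = 37.4.
Q = p + d − y: δQ = √(δp² + δd² + δy²) = √(1400 + 26.0 + 324) = 41.8
Q = 291, so δQ/Q = 41.8/291 = 0.144.

14.4%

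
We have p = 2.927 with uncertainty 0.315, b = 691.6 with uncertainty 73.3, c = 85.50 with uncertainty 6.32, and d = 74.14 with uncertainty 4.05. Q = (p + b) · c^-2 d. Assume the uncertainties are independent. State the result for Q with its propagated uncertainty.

Let u = p + b = 694.5. δu = √(δp² + δb²) = √(0.0992 + 5370) = 73.3, so δu/u = 0.106.
Q is then a monomial in u, c, d:
δQ/Q = √((δu/u)² + (-2·δc/c)² + (1·δd/d)²) = √(0.0111 + 0.0219 + 0.00298) = 0.190
Q = 7.044, so δQ = 0.190 × 7.044 = 1.34.

7.044 ± 1.34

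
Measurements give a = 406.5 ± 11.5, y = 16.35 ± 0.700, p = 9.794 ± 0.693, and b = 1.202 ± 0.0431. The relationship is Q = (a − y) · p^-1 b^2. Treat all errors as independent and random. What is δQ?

6.04

Let u = a − y = 390.1. δu = √(δa² + δy²) = √(132 + 0.490) = 11.5, so δu/u = 0.0295.
Q is then a monomial in u, p, b:
δQ/Q = √((δu/u)² + (-1·δp/p)² + (2·δb/b)²) = √(0.000872 + 0.00501 + 0.00514) = 0.105
Q = 57.55, so δQ = 0.105 × 57.55 = 6.04.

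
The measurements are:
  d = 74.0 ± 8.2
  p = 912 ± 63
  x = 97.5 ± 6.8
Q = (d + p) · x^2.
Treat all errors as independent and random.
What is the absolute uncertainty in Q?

1.44e+06

Let u = d + p = 986. δu = √(δd² + δp²) = √(67.2 + 3970) = 63.5, so δu/u = 0.0644.
Q is then a monomial in u, x:
δQ/Q = √((δu/u)² + (2·δx/x)²) = √(0.00415 + 0.0195) = 0.154
Q = 9.37e+06, so δQ = 0.154 × 9.37e+06 = 1.44e+06.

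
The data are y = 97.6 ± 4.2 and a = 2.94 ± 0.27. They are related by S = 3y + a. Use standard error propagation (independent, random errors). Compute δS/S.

Absolute uncertainties add in quadrature for a linear combination:
  (3·δy)² = 159;  (δa)² = 0.0729
δS = √(159) = 12.6
S = 296, so δS/S = 12.6/296 = 0.0426.

0.0426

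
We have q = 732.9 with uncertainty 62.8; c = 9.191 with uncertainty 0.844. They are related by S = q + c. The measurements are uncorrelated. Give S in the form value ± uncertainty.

Sums and differences: (δS)² = Σ (cᵢ δxᵢ)².
  (δq)² = 3940;  (δc)² = 0.712
δS = √(3940) = 62.8
S = 742.1.

742.1 ± 62.8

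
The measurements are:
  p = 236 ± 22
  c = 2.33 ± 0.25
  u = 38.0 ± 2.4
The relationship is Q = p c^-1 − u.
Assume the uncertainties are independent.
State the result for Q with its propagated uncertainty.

Let w = p·c^-1 = 101. δw/w = √((1·δp/p)² + (-1·δc/c)²) = √(0.00869 + 0.0115) = 0.142, so δw = 14.4.
Q = w − u: δQ = √(δw² + δu²) = √(207 + 5.76) = 14.6
Q = 63.3.

63.3 ± 14.6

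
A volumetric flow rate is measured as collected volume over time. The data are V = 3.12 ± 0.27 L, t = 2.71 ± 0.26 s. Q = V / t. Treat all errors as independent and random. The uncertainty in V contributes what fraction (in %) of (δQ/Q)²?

(δQ/Q)² = (1·δV/V)² + (-1·δt/t)²
  V term: (1×0.0865)² = 0.00749
  t term: (-1×0.0959)² = 0.00920
Total = 0.0167. Share from V = 0.00749/0.0167 = 0.449.

44.9%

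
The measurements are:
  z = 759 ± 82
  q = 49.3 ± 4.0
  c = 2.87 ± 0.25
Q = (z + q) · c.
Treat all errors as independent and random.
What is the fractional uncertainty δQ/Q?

0.134

Let u = z + q = 808. δu = √(δz² + δq²) = √(6720 + 16.0) = 82.1, so δu/u = 0.102.
Q is then a monomial in u, c:
δQ/Q = √((δu/u)² + (1·δc/c)²) = √(0.0103 + 0.00759) = 0.134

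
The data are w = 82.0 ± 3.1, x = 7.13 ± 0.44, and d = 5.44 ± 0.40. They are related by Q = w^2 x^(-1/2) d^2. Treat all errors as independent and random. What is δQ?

12500

Each factor contributes (exponent × relative error)² to (δQ/Q)²:
  (2·δw/w)² = (2×0.0378)² = 0.00572;  (−½·δx/x)² = (-0.5×0.0617)² = 0.000952;  (2·δd/d)² = (2×0.0735)² = 0.0216
δQ/Q = √(0.0283) = 0.168
Q = 74500, so δQ = 0.168 × 74500 = 12500.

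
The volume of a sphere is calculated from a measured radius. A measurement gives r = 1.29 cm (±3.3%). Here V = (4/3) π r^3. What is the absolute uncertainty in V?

0.890 cm^3

V ∝ r^3, so δV/V = |3| · δr/r = 3 × 0.0330 = 0.0990.
V = 8.99 cm^3, so δV = 0.0990 × 8.99 = 0.890 cm^3.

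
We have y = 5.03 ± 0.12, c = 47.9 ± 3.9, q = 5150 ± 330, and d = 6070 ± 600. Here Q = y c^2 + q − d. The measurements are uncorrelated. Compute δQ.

Let p = y·c^2 = 11500. δp/p = √((1·δy/y)² + (2·δc/c)²) = √(0.000569 + 0.0265) = 0.165, so δp = 1900.
Q = p + q − d: δQ = √(δp² + δq² + δd²) = √(3.61e+06 + 1.09e+05 + 3.6e+05) = 2020

2020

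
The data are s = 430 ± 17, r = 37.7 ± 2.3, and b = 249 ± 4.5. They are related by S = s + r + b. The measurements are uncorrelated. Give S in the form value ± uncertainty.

S is a linear combination, so absolute uncertainties add in quadrature:
  (δs)² = 289;  (δr)² = 5.29;  (δb)² = 20.2
δS = √(315) = 17.7
S = 717.

717 ± 17.7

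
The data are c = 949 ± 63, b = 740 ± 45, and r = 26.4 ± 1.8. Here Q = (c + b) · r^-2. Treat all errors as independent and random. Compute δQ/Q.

Let u = c + b = 1690. δu = √(δc² + δb²) = √(3970 + 2020) = 77.4, so δu/u = 0.0458.
Q is then a monomial in u, r:
δQ/Q = √((δu/u)² + (-2·δr/r)²) = √(0.00210 + 0.0186) = 0.144

0.144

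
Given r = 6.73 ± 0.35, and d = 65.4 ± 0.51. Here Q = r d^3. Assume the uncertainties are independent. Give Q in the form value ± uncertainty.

(1.88 ± 0.107) × 10^6

Products/powers → add relative errors in quadrature, weighted by exponent:
  (1·δr/r)² = (1×0.0520)² = 0.00270;  (3·δd/d)² = (3×0.00780)² = 0.000547
δQ/Q = √(0.00325) = 0.0570
Q = 1.88e+06, so δQ = 0.0570 × 1.88e+06 = 1.07e+05.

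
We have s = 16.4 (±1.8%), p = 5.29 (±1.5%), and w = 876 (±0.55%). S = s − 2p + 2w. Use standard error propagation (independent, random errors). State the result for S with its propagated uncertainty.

1760 ± 9.64

Each term contributes (cᵢ δxᵢ)² to (δS)²:
  (δs)² = 0.0871;  (2·δp)² = 0.0252;  (2·δw)² = 92.9
δS = √(93.0) = 9.64
S = 1760.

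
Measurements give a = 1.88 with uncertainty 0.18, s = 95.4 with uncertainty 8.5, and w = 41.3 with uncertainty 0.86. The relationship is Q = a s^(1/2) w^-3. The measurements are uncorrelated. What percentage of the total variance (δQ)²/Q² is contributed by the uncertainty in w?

25.9%

(δQ/Q)² = (1·δa/a)² + (½·δs/s)² + (-3·δw/w)²
  a term: (1×0.0957)² = 0.00917
  s term: (0.5×0.0891)² = 0.00198
  w term: (-3×0.0208)² = 0.00390
Total = 0.0151. Share from w = 0.00390/0.0151 = 0.259.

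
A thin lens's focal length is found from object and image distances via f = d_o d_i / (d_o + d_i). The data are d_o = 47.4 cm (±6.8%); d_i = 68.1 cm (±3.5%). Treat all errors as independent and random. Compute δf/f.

0.0426

∂f/∂d_o = (d_i/(d_o+d_i))² = 0.348;  ∂f/∂d_i = (d_o/(d_o+d_i))² = 0.168
δf = √((∂f/∂d_o · δd_o)² + (∂f/∂d_i · δd_i)²) = √(1.26 + 0.161) = 1.19 cm
f = 27.9 cm, so δf/f = 1.19/27.9 = 0.0426.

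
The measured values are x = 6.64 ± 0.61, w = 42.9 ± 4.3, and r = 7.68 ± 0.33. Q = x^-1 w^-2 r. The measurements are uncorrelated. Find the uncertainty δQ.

Relative error in a monomial: (δQ/Q)² = Σ (nᵢ · δxᵢ/xᵢ)².
  (-1·δx/x)² = (-1×0.0919)² = 0.00844;  (-2·δw/w)² = (-2×0.100)² = 0.0402;  (1·δr/r)² = (1×0.0430)² = 0.00185
δQ/Q = √(0.0505) = 0.225
Q = 0.000628, so δQ = 0.225 × 0.000628 = 0.000141.

0.000141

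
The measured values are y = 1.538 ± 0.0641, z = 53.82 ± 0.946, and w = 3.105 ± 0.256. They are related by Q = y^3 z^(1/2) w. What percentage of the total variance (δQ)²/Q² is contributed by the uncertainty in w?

(δQ/Q)² = (3·δy/y)² + (½·δz/z)² + (1·δw/w)²
  y term: (3×0.0417)² = 0.0156
  z term: (0.5×0.0176)² = 7.72e-05
  w term: (1×0.0824)² = 0.00680
Total = 0.0225. Share from w = 0.00680/0.0225 = 0.302.

30.2%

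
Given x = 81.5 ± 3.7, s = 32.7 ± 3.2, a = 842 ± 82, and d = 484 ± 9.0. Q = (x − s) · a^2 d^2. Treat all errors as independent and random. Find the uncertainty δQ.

1.8e+12

Let u = x − s = 48.8. δu = √(δx² + δs²) = √(13.7 + 10.2) = 4.89, so δu/u = 0.100.
Q is then a monomial in u, a, d:
δQ/Q = √((δu/u)² + (2·δa/a)² + (2·δd/d)²) = √(0.0100 + 0.0379 + 0.00138) = 0.222
Q = 8.1e+12, so δQ = 0.222 × 8.1e+12 = 1.8e+12.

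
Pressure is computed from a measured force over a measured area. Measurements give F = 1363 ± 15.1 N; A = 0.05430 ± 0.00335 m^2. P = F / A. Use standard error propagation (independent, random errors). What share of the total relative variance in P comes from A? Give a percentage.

96.9%

(δP/P)² = (1·δF/F)² + (-1·δA/A)²
  F term: (1×0.0111)² = 0.000123
  A term: (-1×0.0617)² = 0.00381
Total = 0.00393. Share from A = 0.00381/0.00393 = 0.969.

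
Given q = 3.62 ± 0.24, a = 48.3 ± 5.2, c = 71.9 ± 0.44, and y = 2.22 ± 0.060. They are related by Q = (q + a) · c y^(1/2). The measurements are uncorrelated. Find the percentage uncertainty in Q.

10.1%

Let u = q + a = 51.9. δu = √(δq² + δa²) = √(0.0576 + 27.0) = 5.21, so δu/u = 0.100.
Q is then a monomial in u, c, y:
δQ/Q = √((δu/u)² + (1·δc/c)² + (½·δy/y)²) = √(0.0101 + 3.74e-05 + 0.000183) = 0.101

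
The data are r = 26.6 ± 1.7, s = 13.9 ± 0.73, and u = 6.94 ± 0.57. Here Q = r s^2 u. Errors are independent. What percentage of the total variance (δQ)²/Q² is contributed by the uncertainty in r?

18.7%

(δQ/Q)² = (1·δr/r)² + (2·δs/s)² + (1·δu/u)²
  r term: (1×0.0639)² = 0.00408
  s term: (2×0.0525)² = 0.0110
  u term: (1×0.0821)² = 0.00675
Total = 0.0219. Share from r = 0.00408/0.0219 = 0.187.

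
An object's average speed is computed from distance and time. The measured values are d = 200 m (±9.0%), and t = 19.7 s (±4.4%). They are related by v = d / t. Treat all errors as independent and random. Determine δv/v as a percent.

10.0%

Products/powers → add relative errors in quadrature, weighted by exponent:
  (1·δd/d)² = (1×0.0900)² = 0.00810;  (-1·δt/t)² = (-1×0.0440)² = 0.00194
δv/v = √(0.0100) = 0.100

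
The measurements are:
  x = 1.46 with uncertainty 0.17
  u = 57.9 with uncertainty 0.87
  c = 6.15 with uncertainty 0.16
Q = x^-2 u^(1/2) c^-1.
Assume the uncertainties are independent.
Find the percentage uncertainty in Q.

Relative error in a monomial: (δQ/Q)² = Σ (nᵢ · δxᵢ/xᵢ)².
  (-2·δx/x)² = (-2×0.116)² = 0.0542;  (½·δu/u)² = (0.5×0.0150)² = 5.64e-05;  (-1·δc/c)² = (-1×0.0260)² = 0.000677
δQ/Q = √(0.0550) = 0.234

23.4%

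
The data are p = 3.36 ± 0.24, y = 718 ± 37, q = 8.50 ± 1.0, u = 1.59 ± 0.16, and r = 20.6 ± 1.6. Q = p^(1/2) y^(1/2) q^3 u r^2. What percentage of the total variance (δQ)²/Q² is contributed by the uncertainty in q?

(δQ/Q)² = (½·δp/p)² + (½·δy/y)² + (3·δq/q)² + (1·δu/u)² + (2·δr/r)²
  p term: (0.5×0.0714)² = 0.00128
  y term: (0.5×0.0515)² = 0.000664
  q term: (3×0.118)² = 0.125
  u term: (1×0.101)² = 0.0101
  r term: (2×0.0777)² = 0.0241
Total = 0.161. Share from q = 0.125/0.161 = 0.775.

77.5%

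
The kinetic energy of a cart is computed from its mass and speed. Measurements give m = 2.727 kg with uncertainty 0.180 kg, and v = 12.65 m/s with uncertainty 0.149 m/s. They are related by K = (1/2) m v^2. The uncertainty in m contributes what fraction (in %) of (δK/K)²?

(δK/K)² = (1·δm/m)² + (2·δv/v)²
  m term: (1×0.0660)² = 0.00436
  v term: (2×0.0118)² = 0.000555
Total = 0.00491. Share from m = 0.00436/0.00491 = 0.887.

88.7%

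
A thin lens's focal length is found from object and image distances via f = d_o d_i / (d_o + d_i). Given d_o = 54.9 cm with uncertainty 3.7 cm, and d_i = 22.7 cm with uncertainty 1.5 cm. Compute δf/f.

0.0507

∂f/∂d_o = (d_i/(d_o+d_i))² = 0.0856;  ∂f/∂d_i = (d_o/(d_o+d_i))² = 0.501
δf = √((∂f/∂d_o · δd_o)² + (∂f/∂d_i · δd_i)²) = √(0.100 + 0.564) = 0.815 cm
f = 16.1 cm, so δf/f = 0.815/16.1 = 0.0507.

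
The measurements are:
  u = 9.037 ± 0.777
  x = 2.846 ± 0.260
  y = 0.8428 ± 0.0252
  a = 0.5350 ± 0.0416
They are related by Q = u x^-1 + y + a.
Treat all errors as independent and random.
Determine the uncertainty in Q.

0.401

Let p = u·x^-1 = 3.175. δp/p = √((1·δu/u)² + (-1·δx/x)²) = √(0.00739 + 0.00835) = 0.125, so δp = 0.398.
Q = p + y + a: δQ = √(δp² + δy² + δa²) = √(0.159 + 0.000635 + 0.00173) = 0.401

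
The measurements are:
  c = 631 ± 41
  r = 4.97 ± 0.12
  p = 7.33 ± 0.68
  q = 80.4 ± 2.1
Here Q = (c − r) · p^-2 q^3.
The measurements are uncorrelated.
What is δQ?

1.28e+06

Let u = c − r = 626. δu = √(δc² + δr²) = √(1680 + 0.0144) = 41.0, so δu/u = 0.0655.
Q is then a monomial in u, p, q:
δQ/Q = √((δu/u)² + (-2·δp/p)² + (3·δq/q)²) = √(0.00429 + 0.0344 + 0.00614) = 0.212
Q = 6.06e+06, so δQ = 0.212 × 6.06e+06 = 1.28e+06.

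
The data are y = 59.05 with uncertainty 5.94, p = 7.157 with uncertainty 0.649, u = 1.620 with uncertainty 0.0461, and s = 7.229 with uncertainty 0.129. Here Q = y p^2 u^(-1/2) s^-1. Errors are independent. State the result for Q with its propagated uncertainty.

Relative error in a monomial: (δQ/Q)² = Σ (nᵢ · δxᵢ/xᵢ)².
  (1·δy/y)² = (1×0.101)² = 0.0101;  (2·δp/p)² = (2×0.0907)² = 0.0329;  (−½·δu/u)² = (-0.5×0.0285)² = 0.000202;  (-1·δs/s)² = (-1×0.0178)² = 0.000318
δQ/Q = √(0.0435) = 0.209
Q = 328.7, so δQ = 0.209 × 328.7 = 68.6.

328.7 ± 68.6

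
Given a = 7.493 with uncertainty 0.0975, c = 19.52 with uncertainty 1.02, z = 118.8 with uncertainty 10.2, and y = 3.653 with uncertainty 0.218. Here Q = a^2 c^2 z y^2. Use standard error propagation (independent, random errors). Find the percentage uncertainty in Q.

18.2%

Q is a product of powers, so relative uncertainties combine in quadrature:
  (2·δa/a)² = (2×0.0130)² = 0.000677;  (2·δc/c)² = (2×0.0523)² = 0.0109;  (1·δz/z)² = (1×0.0859)² = 0.00737;  (2·δy/y)² = (2×0.0597)² = 0.0142
δQ/Q = √(0.0332) = 0.182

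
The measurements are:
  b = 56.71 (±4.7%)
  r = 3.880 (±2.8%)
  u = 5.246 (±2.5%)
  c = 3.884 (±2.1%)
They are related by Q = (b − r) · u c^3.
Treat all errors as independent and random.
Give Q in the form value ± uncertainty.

Let w = b − r = 52.83. δw = √(δb² + δr²) = √(7.10 + 0.0118) = 2.67, so δw/w = 0.0505.
Q is then a monomial in w, u, c:
δQ/Q = √((δw/w)² + (1·δu/u)² + (3·δc/c)²) = √(0.00255 + 0.000625 + 0.00397) = 0.0845
Q = 16240, so δQ = 0.0845 × 16240 = 1370.

16240 ± 1370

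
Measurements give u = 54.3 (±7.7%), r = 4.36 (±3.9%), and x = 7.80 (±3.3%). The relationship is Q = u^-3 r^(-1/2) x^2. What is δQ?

4.39e-05

Products/powers → add relative errors in quadrature, weighted by exponent:
  (-3·δu/u)² = (-3×0.0770)² = 0.0534;  (−½·δr/r)² = (-0.5×0.0390)² = 0.000380;  (2·δx/x)² = (2×0.0330)² = 0.00436
δQ/Q = √(0.0581) = 0.241
Q = 0.000182, so δQ = 0.241 × 0.000182 = 4.39e-05.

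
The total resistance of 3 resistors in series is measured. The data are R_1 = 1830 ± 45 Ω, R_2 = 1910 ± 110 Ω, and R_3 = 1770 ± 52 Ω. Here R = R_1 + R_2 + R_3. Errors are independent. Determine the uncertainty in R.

130 Ω

R is a linear combination, so absolute uncertainties add in quadrature:
  (δR_1)² = 2020;  (δR_2)² = 12100;  (δR_3)² = 2700
δR = √(16800) = 130 Ω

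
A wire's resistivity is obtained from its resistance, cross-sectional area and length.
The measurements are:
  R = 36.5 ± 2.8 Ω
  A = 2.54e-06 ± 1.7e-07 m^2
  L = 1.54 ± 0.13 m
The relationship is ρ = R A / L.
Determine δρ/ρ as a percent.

Since ρ is a product/quotient, work with relative uncertainties:
  (1·δR/R)² = (1×0.0767)² = 0.00588;  (1·δA/A)² = (1×0.0669)² = 0.00448;  (-1·δL/L)² = (-1×0.0844)² = 0.00713
δρ/ρ = √(0.0175) = 0.132

13.2%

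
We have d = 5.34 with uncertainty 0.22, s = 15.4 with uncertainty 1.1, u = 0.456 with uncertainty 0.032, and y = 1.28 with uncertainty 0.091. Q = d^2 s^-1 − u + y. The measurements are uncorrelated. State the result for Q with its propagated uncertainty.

Let p = d^2·s^-1 = 1.85. δp/p = √((2·δd/d)² + (-1·δs/s)²) = √(0.00679 + 0.00510) = 0.109, so δp = 0.202.
Q = p − u + y: δQ = √(δp² + δu² + δy²) = √(0.0408 + 0.00102 + 0.00828) = 0.224
Q = 2.68.

2.68 ± 0.224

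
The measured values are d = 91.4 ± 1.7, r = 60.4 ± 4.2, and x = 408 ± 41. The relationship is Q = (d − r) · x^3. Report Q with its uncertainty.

(2.11 ± 0.705) × 10^9

Let u = d − r = 31.0. δu = √(δd² + δr²) = √(2.89 + 17.6) = 4.53, so δu/u = 0.146.
Q is then a monomial in u, x:
δQ/Q = √((δu/u)² + (3·δx/x)²) = √(0.0214 + 0.0909) = 0.335
Q = 2.11e+09, so δQ = 0.335 × 2.11e+09 = 7.05e+08.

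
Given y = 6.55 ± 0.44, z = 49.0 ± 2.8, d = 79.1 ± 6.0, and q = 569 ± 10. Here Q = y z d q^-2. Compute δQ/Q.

For a monomial Q ∝ y, z, d, q^-2, fractional errors add in quadrature:
  (1·δy/y)² = (1×0.0672)² = 0.00451;  (1·δz/z)² = (1×0.0571)² = 0.00327;  (1·δd/d)² = (1×0.0759)² = 0.00575;  (-2·δq/q)² = (-2×0.0176)² = 0.00124
δQ/Q = √(0.0148) = 0.122

0.122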